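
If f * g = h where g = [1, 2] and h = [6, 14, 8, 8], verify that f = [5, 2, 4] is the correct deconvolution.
Forward-compute [5, 2, 4] * [1, 2]: h[0] = 5×1 = 5; h[1] = 5×2 + 2×1 = 12; h[2] = 2×2 + 4×1 = 8; h[3] = 4×2 = 8 → [5, 12, 8, 8]. Does not match given h = [6, 14, 8, 8].

Not verified. [5, 2, 4] * [1, 2] = [5, 12, 8, 8], which differs from [6, 14, 8, 8] at index 0.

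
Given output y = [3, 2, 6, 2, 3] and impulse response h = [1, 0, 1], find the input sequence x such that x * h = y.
Deconvolve y=[3, 2, 6, 2, 3] by h=[1, 0, 1]. Since h[0]=1, solve forward: x[0] = y[0] / 1 = 3; x[1] = (y[1] - 3×0) / 1 = 2; x[2] = (y[2] - 2×0 - 3×1) / 1 = 3. So x = [3, 2, 3]. Check by forward convolution: y[0] = 3×1 = 3; y[1] = 3×0 + 2×1 = 2; y[2] = 3×1 + 2×0 + 3×1 = 6; y[3] = 2×1 + 3×0 = 2; y[4] = 3×1 = 3

[3, 2, 3]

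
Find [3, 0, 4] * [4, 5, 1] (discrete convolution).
y[0] = 3×4 = 12; y[1] = 3×5 + 0×4 = 15; y[2] = 3×1 + 0×5 + 4×4 = 19; y[3] = 0×1 + 4×5 = 20; y[4] = 4×1 = 4

[12, 15, 19, 20, 4]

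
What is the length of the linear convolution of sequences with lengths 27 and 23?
Linear/full convolution length: m + n - 1 = 27 + 23 - 1 = 49

49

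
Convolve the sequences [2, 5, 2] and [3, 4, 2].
y[0] = 2×3 = 6; y[1] = 2×4 + 5×3 = 23; y[2] = 2×2 + 5×4 + 2×3 = 30; y[3] = 5×2 + 2×4 = 18; y[4] = 2×2 = 4

[6, 23, 30, 18, 4]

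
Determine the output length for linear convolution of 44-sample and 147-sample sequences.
Linear/full convolution length: m + n - 1 = 44 + 147 - 1 = 190

190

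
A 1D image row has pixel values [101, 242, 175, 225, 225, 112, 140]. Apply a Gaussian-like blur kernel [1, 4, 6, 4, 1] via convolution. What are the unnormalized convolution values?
Convolve image row [101, 242, 175, 225, 225, 112, 140] with kernel [1, 4, 6, 4, 1]: y[0] = 101×1 = 101; y[1] = 101×4 + 242×1 = 646; y[2] = 101×6 + 242×4 + 175×1 = 1749; y[3] = 101×4 + 242×6 + 175×4 + 225×1 = 2781; y[4] = 101×1 + 242×4 + 175×6 + 225×4 + 225×1 = 3244; y[5] = 242×1 + 175×4 + 225×6 + 225×4 + 112×1 = 3304; y[6] = 175×1 + 225×4 + 225×6 + 112×4 + 140×1 = 3013; y[7] = 225×1 + 225×4 + 112×6 + 140×4 = 2357; y[8] = 225×1 + 112×4 + 140×6 = 1513; y[9] = 112×1 + 140×4 = 672; y[10] = 140×1 = 140 → [101, 646, 1749, 2781, 3244, 3304, 3013, 2357, 1513, 672, 140]. Normalization factor = sum(kernel) = 16.

[101, 646, 1749, 2781, 3244, 3304, 3013, 2357, 1513, 672, 140]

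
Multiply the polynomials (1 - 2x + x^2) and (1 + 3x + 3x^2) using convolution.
Ascending coefficients: a = [1, -2, 1], b = [1, 3, 3]. c[0] = 1×1 = 1; c[1] = 1×3 + -2×1 = 1; c[2] = 1×3 + -2×3 + 1×1 = -2; c[3] = -2×3 + 1×3 = -3; c[4] = 1×3 = 3. Result coefficients: [1, 1, -2, -3, 3] → 1 + x - 2x^2 - 3x^3 + 3x^4

1 + x - 2x^2 - 3x^3 + 3x^4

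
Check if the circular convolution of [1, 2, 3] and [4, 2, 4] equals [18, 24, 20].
Recompute circular convolution of [1, 2, 3] and [4, 2, 4]: y[0] = 1×4 + 2×4 + 3×2 = 18; y[1] = 1×2 + 2×4 + 3×4 = 22; y[2] = 1×4 + 2×2 + 3×4 = 20 → [18, 22, 20]. Compare to given [18, 24, 20]: they differ at index 1: given 24, correct 22, so answer: No

No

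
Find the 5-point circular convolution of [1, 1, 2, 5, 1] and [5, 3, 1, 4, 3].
Use y[k] = Σ_j x[j]·h[(k-j) mod 5]. y[0] = 1×5 + 1×3 + 2×4 + 5×1 + 1×3 = 24; y[1] = 1×3 + 1×5 + 2×3 + 5×4 + 1×1 = 35; y[2] = 1×1 + 1×3 + 2×5 + 5×3 + 1×4 = 33; y[3] = 1×4 + 1×1 + 2×3 + 5×5 + 1×3 = 39; y[4] = 1×3 + 1×4 + 2×1 + 5×3 + 1×5 = 29. Result: [24, 35, 33, 39, 29]

[24, 35, 33, 39, 29]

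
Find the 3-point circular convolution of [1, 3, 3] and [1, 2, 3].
Use y[k] = Σ_j s[j]·t[(k-j) mod 3]. y[0] = 1×1 + 3×3 + 3×2 = 16; y[1] = 1×2 + 3×1 + 3×3 = 14; y[2] = 1×3 + 3×2 + 3×1 = 12. Result: [16, 14, 12]

[16, 14, 12]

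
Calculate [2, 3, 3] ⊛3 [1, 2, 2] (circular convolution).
Use y[k] = Σ_j u[j]·v[(k-j) mod 3]. y[0] = 2×1 + 3×2 + 3×2 = 14; y[1] = 2×2 + 3×1 + 3×2 = 13; y[2] = 2×2 + 3×2 + 3×1 = 13. Result: [14, 13, 13]

[14, 13, 13]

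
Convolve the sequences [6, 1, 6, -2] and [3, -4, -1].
y[0] = 6×3 = 18; y[1] = 6×-4 + 1×3 = -21; y[2] = 6×-1 + 1×-4 + 6×3 = 8; y[3] = 1×-1 + 6×-4 + -2×3 = -31; y[4] = 6×-1 + -2×-4 = 2; y[5] = -2×-1 = 2

[18, -21, 8, -31, 2, 2]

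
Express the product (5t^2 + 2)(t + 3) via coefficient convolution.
Ascending coefficients: a = [2, 0, 5], b = [3, 1]. c[0] = 2×3 = 6; c[1] = 2×1 + 0×3 = 2; c[2] = 0×1 + 5×3 = 15; c[3] = 5×1 = 5. Result coefficients: [6, 2, 15, 5] → 5t^3 + 15t^2 + 2t + 6

5t^3 + 15t^2 + 2t + 6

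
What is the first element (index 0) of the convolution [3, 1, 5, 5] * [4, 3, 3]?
Use y[k] = Σ_i a[i]·b[k-i] at k=0. y[0] = 3×4 = 12

12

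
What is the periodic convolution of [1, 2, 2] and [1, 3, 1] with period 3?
Use y[k] = Σ_j f[j]·g[(k-j) mod 3]. y[0] = 1×1 + 2×1 + 2×3 = 9; y[1] = 1×3 + 2×1 + 2×1 = 7; y[2] = 1×1 + 2×3 + 2×1 = 9. Result: [9, 7, 9]

[9, 7, 9]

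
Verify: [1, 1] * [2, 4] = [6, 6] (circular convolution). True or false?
Recompute circular convolution of [1, 1] and [2, 4]: y[0] = 1×2 + 1×4 = 6; y[1] = 1×4 + 1×2 = 6 → [6, 6]. Given [6, 6] matches, so answer: Yes

Yes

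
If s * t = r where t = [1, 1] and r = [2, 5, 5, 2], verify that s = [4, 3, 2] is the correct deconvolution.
Forward-compute [4, 3, 2] * [1, 1]: r[0] = 4×1 = 4; r[1] = 4×1 + 3×1 = 7; r[2] = 3×1 + 2×1 = 5; r[3] = 2×1 = 2 → [4, 7, 5, 2]. Does not match given r = [2, 5, 5, 2].

Not verified. [4, 3, 2] * [1, 1] = [4, 7, 5, 2], which differs from [2, 5, 5, 2] at index 0.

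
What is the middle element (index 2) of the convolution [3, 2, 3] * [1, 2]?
Use y[k] = Σ_i a[i]·b[k-i] at k=2. y[2] = 2×2 + 3×1 = 7

7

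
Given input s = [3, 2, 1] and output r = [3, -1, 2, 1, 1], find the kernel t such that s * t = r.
Output length 5 = len(s) + len(t) - 1 ⇒ len(t) = 3. Solve t forward using t[k] = (r[k] - Σ_{i≥1} s[i]·t[k-i]) / s[0]: t[0] = r[0] / s[0] = 3 / 3 = 1; t[1] = (r[1] - 2×1) / s[0] = (-1 - 2×1) / 3 = -1; t[2] = (r[2] - 2×-1 - 1×1) / s[0] = (2 - 2×-1 - 1×1) / 3 = 1. So t = [1, -1, 1]. Forward-check [3, 2, 1] * [1, -1, 1]: r[0] = 3×1 = 3; r[1] = 3×-1 + 2×1 = -1; r[2] = 3×1 + 2×-1 + 1×1 = 2; r[3] = 2×1 + 1×-1 = 1; r[4] = 1×1 = 1 → [3, -1, 2, 1, 1] ✓

[1, -1, 1]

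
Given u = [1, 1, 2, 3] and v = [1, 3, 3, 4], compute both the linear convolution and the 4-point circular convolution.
Linear: y_lin[0] = 1×1 = 1; y_lin[1] = 1×3 + 1×1 = 4; y_lin[2] = 1×3 + 1×3 + 2×1 = 8; y_lin[3] = 1×4 + 1×3 + 2×3 + 3×1 = 16; y_lin[4] = 1×4 + 2×3 + 3×3 = 19; y_lin[5] = 2×4 + 3×3 = 17; y_lin[6] = 3×4 = 12 → [1, 4, 8, 16, 19, 17, 12]. Circular (length 4): y[0] = 1×1 + 1×4 + 2×3 + 3×3 = 20; y[1] = 1×3 + 1×1 + 2×4 + 3×3 = 21; y[2] = 1×3 + 1×3 + 2×1 + 3×4 = 20; y[3] = 1×4 + 1×3 + 2×3 + 3×1 = 16 → [20, 21, 20, 16]

Linear: [1, 4, 8, 16, 19, 17, 12], Circular: [20, 21, 20, 16]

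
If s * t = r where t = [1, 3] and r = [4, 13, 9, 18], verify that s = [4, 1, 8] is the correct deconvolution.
Forward-compute [4, 1, 8] * [1, 3]: r[0] = 4×1 = 4; r[1] = 4×3 + 1×1 = 13; r[2] = 1×3 + 8×1 = 11; r[3] = 8×3 = 24 → [4, 13, 11, 24]. Does not match given r = [4, 13, 9, 18].

Not verified. [4, 1, 8] * [1, 3] = [4, 13, 11, 24], which differs from [4, 13, 9, 18] at index 2.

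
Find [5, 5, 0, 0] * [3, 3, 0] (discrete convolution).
y[0] = 5×3 = 15; y[1] = 5×3 + 5×3 = 30; y[2] = 5×0 + 5×3 + 0×3 = 15; y[3] = 5×0 + 0×3 + 0×3 = 0; y[4] = 0×0 + 0×3 = 0; y[5] = 0×0 = 0

[15, 30, 15, 0, 0, 0]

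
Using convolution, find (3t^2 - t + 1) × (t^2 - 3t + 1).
Ascending coefficients: a = [1, -1, 3], b = [1, -3, 1]. c[0] = 1×1 = 1; c[1] = 1×-3 + -1×1 = -4; c[2] = 1×1 + -1×-3 + 3×1 = 7; c[3] = -1×1 + 3×-3 = -10; c[4] = 3×1 = 3. Result coefficients: [1, -4, 7, -10, 3] → 3t^4 - 10t^3 + 7t^2 - 4t + 1

3t^4 - 10t^3 + 7t^2 - 4t + 1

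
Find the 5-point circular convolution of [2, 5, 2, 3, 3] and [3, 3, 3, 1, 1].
Use y[k] = Σ_j a[j]·b[(k-j) mod 5]. y[0] = 2×3 + 5×1 + 2×1 + 3×3 + 3×3 = 31; y[1] = 2×3 + 5×3 + 2×1 + 3×1 + 3×3 = 35; y[2] = 2×3 + 5×3 + 2×3 + 3×1 + 3×1 = 33; y[3] = 2×1 + 5×3 + 2×3 + 3×3 + 3×1 = 35; y[4] = 2×1 + 5×1 + 2×3 + 3×3 + 3×3 = 31. Result: [31, 35, 33, 35, 31]

[31, 35, 33, 35, 31]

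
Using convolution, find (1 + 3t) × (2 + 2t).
Ascending coefficients: a = [1, 3], b = [2, 2]. c[0] = 1×2 = 2; c[1] = 1×2 + 3×2 = 8; c[2] = 3×2 = 6. Result coefficients: [2, 8, 6] → 2 + 8t + 6t^2

2 + 8t + 6t^2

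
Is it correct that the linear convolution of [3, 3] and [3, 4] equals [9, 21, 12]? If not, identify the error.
Recompute linear convolution of [3, 3] and [3, 4]: y[0] = 3×3 = 9; y[1] = 3×4 + 3×3 = 21; y[2] = 3×4 = 12 → [9, 21, 12]. Given [9, 21, 12] matches, so answer: Yes

Yes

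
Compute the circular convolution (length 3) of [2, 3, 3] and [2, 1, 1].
Use y[k] = Σ_j x[j]·h[(k-j) mod 3]. y[0] = 2×2 + 3×1 + 3×1 = 10; y[1] = 2×1 + 3×2 + 3×1 = 11; y[2] = 2×1 + 3×1 + 3×2 = 11. Result: [10, 11, 11]

[10, 11, 11]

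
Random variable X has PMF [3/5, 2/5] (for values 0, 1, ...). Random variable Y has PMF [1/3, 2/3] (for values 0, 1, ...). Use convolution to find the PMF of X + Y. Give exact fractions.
P(X+Y=k) = Σ_i P(X=i)·P(Y=k-i) — a convolution of [3/5, 2/5] and [1/3, 2/3]. P(X+Y=0) = (3/5)×(1/3) = 1/5; P(X+Y=1) = (3/5)×(2/3) + (2/5)×(1/3) = 2/5 + 2/15 = 8/15; P(X+Y=2) = (2/5)×(2/3) = 4/15. PMF: [1/5, 8/15, 4/15] (sums to 1 ✓)

[1/5, 8/15, 4/15]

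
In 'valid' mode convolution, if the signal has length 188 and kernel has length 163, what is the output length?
'Valid' mode counts only positions where the kernel fully overlaps the signal: m - n + 1 = 188 - 163 + 1 = 26

26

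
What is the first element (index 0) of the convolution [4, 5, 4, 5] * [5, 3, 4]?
Use y[k] = Σ_i a[i]·b[k-i] at k=0. y[0] = 4×5 = 20

20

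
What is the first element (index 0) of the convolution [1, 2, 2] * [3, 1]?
Use y[k] = Σ_i a[i]·b[k-i] at k=0. y[0] = 1×3 = 3

3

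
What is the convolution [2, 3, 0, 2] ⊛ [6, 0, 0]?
y[0] = 2×6 = 12; y[1] = 2×0 + 3×6 = 18; y[2] = 2×0 + 3×0 + 0×6 = 0; y[3] = 3×0 + 0×0 + 2×6 = 12; y[4] = 0×0 + 2×0 = 0; y[5] = 2×0 = 0

[12, 18, 0, 12, 0, 0]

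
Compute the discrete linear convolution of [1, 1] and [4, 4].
y[0] = 1×4 = 4; y[1] = 1×4 + 1×4 = 8; y[2] = 1×4 = 4

[4, 8, 4]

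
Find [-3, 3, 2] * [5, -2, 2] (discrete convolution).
y[0] = -3×5 = -15; y[1] = -3×-2 + 3×5 = 21; y[2] = -3×2 + 3×-2 + 2×5 = -2; y[3] = 3×2 + 2×-2 = 2; y[4] = 2×2 = 4

[-15, 21, -2, 2, 4]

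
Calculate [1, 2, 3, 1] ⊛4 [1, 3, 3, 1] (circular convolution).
Use y[k] = Σ_j x[j]·h[(k-j) mod 4]. y[0] = 1×1 + 2×1 + 3×3 + 1×3 = 15; y[1] = 1×3 + 2×1 + 3×1 + 1×3 = 11; y[2] = 1×3 + 2×3 + 3×1 + 1×1 = 13; y[3] = 1×1 + 2×3 + 3×3 + 1×1 = 17. Result: [15, 11, 13, 17]

[15, 11, 13, 17]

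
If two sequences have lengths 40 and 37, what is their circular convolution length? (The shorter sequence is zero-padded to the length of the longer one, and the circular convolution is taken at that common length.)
Circular convolution (zero-padding the shorter input) has length max(m, n) = max(40, 37) = 40

40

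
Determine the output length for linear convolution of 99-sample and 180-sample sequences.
Linear/full convolution length: m + n - 1 = 99 + 180 - 1 = 278

278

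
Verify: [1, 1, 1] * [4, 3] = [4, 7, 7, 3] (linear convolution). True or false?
Recompute linear convolution of [1, 1, 1] and [4, 3]: y[0] = 1×4 = 4; y[1] = 1×3 + 1×4 = 7; y[2] = 1×3 + 1×4 = 7; y[3] = 1×3 = 3 → [4, 7, 7, 3]. Given [4, 7, 7, 3] matches, so answer: Yes

Yes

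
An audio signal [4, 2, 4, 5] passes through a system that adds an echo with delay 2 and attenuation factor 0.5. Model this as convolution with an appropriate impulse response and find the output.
Direct-path + delayed-attenuated-path model → impulse response h = [1, 0, 0.5] (1 at lag 0, 0.5 at lag 2). Output y[n] = x[n] + 0.5·x[n - 2] (with x[n] = 0 outside 0..3): y[0] = 4 + 0.5×0 = 4; y[1] = 2 + 0.5×0 = 2; y[2] = 4 + 0.5×4 = 6.0; y[3] = 5 + 0.5×2 = 6.0; y[4] = 0 + 0.5×4 = 2.0; y[5] = 0 + 0.5×5 = 2.5. So y = [4, 2, 6.0, 6.0, 2.0, 2.5]

[4, 2, 6.0, 6.0, 2.0, 2.5]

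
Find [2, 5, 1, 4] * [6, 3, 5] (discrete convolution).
y[0] = 2×6 = 12; y[1] = 2×3 + 5×6 = 36; y[2] = 2×5 + 5×3 + 1×6 = 31; y[3] = 5×5 + 1×3 + 4×6 = 52; y[4] = 1×5 + 4×3 = 17; y[5] = 4×5 = 20

[12, 36, 31, 52, 17, 20]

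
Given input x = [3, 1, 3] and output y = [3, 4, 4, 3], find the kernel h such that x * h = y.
Output length 4 = len(x) + len(h) - 1 ⇒ len(h) = 2. Solve h forward using h[k] = (y[k] - Σ_{i≥1} x[i]·h[k-i]) / x[0]: h[0] = y[0] / x[0] = 3 / 3 = 1; h[1] = (y[1] - 1×1) / x[0] = (4 - 1×1) / 3 = 1. So h = [1, 1]. Forward-check [3, 1, 3] * [1, 1]: y[0] = 3×1 = 3; y[1] = 3×1 + 1×1 = 4; y[2] = 1×1 + 3×1 = 4; y[3] = 3×1 = 3 → [3, 4, 4, 3] ✓

[1, 1]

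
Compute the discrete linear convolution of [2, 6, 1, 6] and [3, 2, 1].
y[0] = 2×3 = 6; y[1] = 2×2 + 6×3 = 22; y[2] = 2×1 + 6×2 + 1×3 = 17; y[3] = 6×1 + 1×2 + 6×3 = 26; y[4] = 1×1 + 6×2 = 13; y[5] = 6×1 = 6

[6, 22, 17, 26, 13, 6]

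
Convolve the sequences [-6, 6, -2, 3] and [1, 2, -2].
y[0] = -6×1 = -6; y[1] = -6×2 + 6×1 = -6; y[2] = -6×-2 + 6×2 + -2×1 = 22; y[3] = 6×-2 + -2×2 + 3×1 = -13; y[4] = -2×-2 + 3×2 = 10; y[5] = 3×-2 = -6

[-6, -6, 22, -13, 10, -6]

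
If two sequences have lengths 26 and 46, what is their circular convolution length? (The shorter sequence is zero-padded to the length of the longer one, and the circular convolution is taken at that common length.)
Circular convolution (zero-padding the shorter input) has length max(m, n) = max(26, 46) = 46

46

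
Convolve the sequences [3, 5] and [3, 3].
y[0] = 3×3 = 9; y[1] = 3×3 + 5×3 = 24; y[2] = 5×3 = 15

[9, 24, 15]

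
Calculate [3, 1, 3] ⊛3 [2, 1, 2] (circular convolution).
Use y[k] = Σ_j f[j]·g[(k-j) mod 3]. y[0] = 3×2 + 1×2 + 3×1 = 11; y[1] = 3×1 + 1×2 + 3×2 = 11; y[2] = 3×2 + 1×1 + 3×2 = 13. Result: [11, 11, 13]

[11, 11, 13]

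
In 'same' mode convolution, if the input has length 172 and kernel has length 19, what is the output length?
'Same' mode returns an output with the same length as the input: 172

172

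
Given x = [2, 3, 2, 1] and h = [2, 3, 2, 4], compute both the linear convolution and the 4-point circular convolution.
Linear: y_lin[0] = 2×2 = 4; y_lin[1] = 2×3 + 3×2 = 12; y_lin[2] = 2×2 + 3×3 + 2×2 = 17; y_lin[3] = 2×4 + 3×2 + 2×3 + 1×2 = 22; y_lin[4] = 3×4 + 2×2 + 1×3 = 19; y_lin[5] = 2×4 + 1×2 = 10; y_lin[6] = 1×4 = 4 → [4, 12, 17, 22, 19, 10, 4]. Circular (length 4): y[0] = 2×2 + 3×4 + 2×2 + 1×3 = 23; y[1] = 2×3 + 3×2 + 2×4 + 1×2 = 22; y[2] = 2×2 + 3×3 + 2×2 + 1×4 = 21; y[3] = 2×4 + 3×2 + 2×3 + 1×2 = 22 → [23, 22, 21, 22]

Linear: [4, 12, 17, 22, 19, 10, 4], Circular: [23, 22, 21, 22]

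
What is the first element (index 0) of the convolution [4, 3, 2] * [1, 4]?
Use y[k] = Σ_i a[i]·b[k-i] at k=0. y[0] = 4×1 = 4

4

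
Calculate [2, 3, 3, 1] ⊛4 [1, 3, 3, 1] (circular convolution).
Use y[k] = Σ_j s[j]·t[(k-j) mod 4]. y[0] = 2×1 + 3×1 + 3×3 + 1×3 = 17; y[1] = 2×3 + 3×1 + 3×1 + 1×3 = 15; y[2] = 2×3 + 3×3 + 3×1 + 1×1 = 19; y[3] = 2×1 + 3×3 + 3×3 + 1×1 = 21. Result: [17, 15, 19, 21]

[17, 15, 19, 21]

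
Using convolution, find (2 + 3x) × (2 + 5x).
Ascending coefficients: a = [2, 3], b = [2, 5]. c[0] = 2×2 = 4; c[1] = 2×5 + 3×2 = 16; c[2] = 3×5 = 15. Result coefficients: [4, 16, 15] → 4 + 16x + 15x^2

4 + 16x + 15x^2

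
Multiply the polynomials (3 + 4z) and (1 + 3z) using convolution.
Ascending coefficients: a = [3, 4], b = [1, 3]. c[0] = 3×1 = 3; c[1] = 3×3 + 4×1 = 13; c[2] = 4×3 = 12. Result coefficients: [3, 13, 12] → 3 + 13z + 12z^2

3 + 13z + 12z^2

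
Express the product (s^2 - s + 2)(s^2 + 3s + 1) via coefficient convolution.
Ascending coefficients: a = [2, -1, 1], b = [1, 3, 1]. c[0] = 2×1 = 2; c[1] = 2×3 + -1×1 = 5; c[2] = 2×1 + -1×3 + 1×1 = 0; c[3] = -1×1 + 1×3 = 2; c[4] = 1×1 = 1. Result coefficients: [2, 5, 0, 2, 1] → s^4 + 2s^3 + 5s + 2

s^4 + 2s^3 + 5s + 2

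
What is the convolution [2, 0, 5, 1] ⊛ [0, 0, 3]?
y[0] = 2×0 = 0; y[1] = 2×0 + 0×0 = 0; y[2] = 2×3 + 0×0 + 5×0 = 6; y[3] = 0×3 + 5×0 + 1×0 = 0; y[4] = 5×3 + 1×0 = 15; y[5] = 1×3 = 3

[0, 0, 6, 0, 15, 3]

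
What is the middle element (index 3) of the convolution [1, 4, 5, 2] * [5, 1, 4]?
Use y[k] = Σ_i a[i]·b[k-i] at k=3. y[3] = 4×4 + 5×1 + 2×5 = 31

31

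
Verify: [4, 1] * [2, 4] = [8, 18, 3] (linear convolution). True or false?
Recompute linear convolution of [4, 1] and [2, 4]: y[0] = 4×2 = 8; y[1] = 4×4 + 1×2 = 18; y[2] = 1×4 = 4 → [8, 18, 4]. Compare to given [8, 18, 3]: they differ at index 2: given 3, correct 4, so answer: No

No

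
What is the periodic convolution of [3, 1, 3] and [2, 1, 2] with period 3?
Use y[k] = Σ_j f[j]·g[(k-j) mod 3]. y[0] = 3×2 + 1×2 + 3×1 = 11; y[1] = 3×1 + 1×2 + 3×2 = 11; y[2] = 3×2 + 1×1 + 3×2 = 13. Result: [11, 11, 13]

[11, 11, 13]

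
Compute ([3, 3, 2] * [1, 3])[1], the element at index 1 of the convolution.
Use y[k] = Σ_i a[i]·b[k-i] at k=1. y[1] = 3×3 + 3×1 = 12

12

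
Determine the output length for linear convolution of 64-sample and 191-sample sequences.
Linear/full convolution length: m + n - 1 = 64 + 191 - 1 = 254

254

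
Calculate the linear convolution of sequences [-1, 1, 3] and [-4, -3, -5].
y[0] = -1×-4 = 4; y[1] = -1×-3 + 1×-4 = -1; y[2] = -1×-5 + 1×-3 + 3×-4 = -10; y[3] = 1×-5 + 3×-3 = -14; y[4] = 3×-5 = -15

[4, -1, -10, -14, -15]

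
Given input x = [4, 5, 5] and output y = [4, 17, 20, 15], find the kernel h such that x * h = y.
Output length 4 = len(x) + len(h) - 1 ⇒ len(h) = 2. Solve h forward using h[k] = (y[k] - Σ_{i≥1} x[i]·h[k-i]) / x[0]: h[0] = y[0] / x[0] = 4 / 4 = 1; h[1] = (y[1] - 5×1) / x[0] = (17 - 5×1) / 4 = 3. So h = [1, 3]. Forward-check [4, 5, 5] * [1, 3]: y[0] = 4×1 = 4; y[1] = 4×3 + 5×1 = 17; y[2] = 5×3 + 5×1 = 20; y[3] = 5×3 = 15 → [4, 17, 20, 15] ✓

[1, 3]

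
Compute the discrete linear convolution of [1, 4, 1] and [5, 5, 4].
y[0] = 1×5 = 5; y[1] = 1×5 + 4×5 = 25; y[2] = 1×4 + 4×5 + 1×5 = 29; y[3] = 4×4 + 1×5 = 21; y[4] = 1×4 = 4

[5, 25, 29, 21, 4]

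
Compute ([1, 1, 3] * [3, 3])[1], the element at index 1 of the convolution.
Use y[k] = Σ_i a[i]·b[k-i] at k=1. y[1] = 1×3 + 1×3 = 6

6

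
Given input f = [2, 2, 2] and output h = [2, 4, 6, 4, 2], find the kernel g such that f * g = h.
Output length 5 = len(f) + len(g) - 1 ⇒ len(g) = 3. Solve g forward using g[k] = (h[k] - Σ_{i≥1} f[i]·g[k-i]) / f[0]: g[0] = h[0] / f[0] = 2 / 2 = 1; g[1] = (h[1] - 2×1) / f[0] = (4 - 2×1) / 2 = 1; g[2] = (h[2] - 2×1 - 2×1) / f[0] = (6 - 2×1 - 2×1) / 2 = 1. So g = [1, 1, 1]. Forward-check [2, 2, 2] * [1, 1, 1]: h[0] = 2×1 = 2; h[1] = 2×1 + 2×1 = 4; h[2] = 2×1 + 2×1 + 2×1 = 6; h[3] = 2×1 + 2×1 = 4; h[4] = 2×1 = 2 → [2, 4, 6, 4, 2] ✓

[1, 1, 1]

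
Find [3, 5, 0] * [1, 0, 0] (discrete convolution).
y[0] = 3×1 = 3; y[1] = 3×0 + 5×1 = 5; y[2] = 3×0 + 5×0 + 0×1 = 0; y[3] = 5×0 + 0×0 = 0; y[4] = 0×0 = 0

[3, 5, 0, 0, 0]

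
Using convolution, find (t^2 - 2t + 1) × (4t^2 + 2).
Ascending coefficients: a = [1, -2, 1], b = [2, 0, 4]. c[0] = 1×2 = 2; c[1] = 1×0 + -2×2 = -4; c[2] = 1×4 + -2×0 + 1×2 = 6; c[3] = -2×4 + 1×0 = -8; c[4] = 1×4 = 4. Result coefficients: [2, -4, 6, -8, 4] → 4t^4 - 8t^3 + 6t^2 - 4t + 2

4t^4 - 8t^3 + 6t^2 - 4t + 2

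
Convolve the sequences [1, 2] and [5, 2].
y[0] = 1×5 = 5; y[1] = 1×2 + 2×5 = 12; y[2] = 2×2 = 4

[5, 12, 4]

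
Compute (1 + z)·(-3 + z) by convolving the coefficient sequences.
Ascending coefficients: a = [1, 1], b = [-3, 1]. c[0] = 1×-3 = -3; c[1] = 1×1 + 1×-3 = -2; c[2] = 1×1 = 1. Result coefficients: [-3, -2, 1] → -3 - 2z + z^2

-3 - 2z + z^2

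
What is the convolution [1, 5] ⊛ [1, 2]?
y[0] = 1×1 = 1; y[1] = 1×2 + 5×1 = 7; y[2] = 5×2 = 10

[1, 7, 10]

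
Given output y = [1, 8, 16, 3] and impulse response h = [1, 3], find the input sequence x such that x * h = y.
Deconvolve y=[1, 8, 16, 3] by h=[1, 3]. Since h[0]=1, solve forward: x[0] = y[0] / 1 = 1; x[1] = (y[1] - 1×3) / 1 = 5; x[2] = (y[2] - 5×3) / 1 = 1. So x = [1, 5, 1]. Check by forward convolution: y[0] = 1×1 = 1; y[1] = 1×3 + 5×1 = 8; y[2] = 5×3 + 1×1 = 16; y[3] = 1×3 = 3

[1, 5, 1]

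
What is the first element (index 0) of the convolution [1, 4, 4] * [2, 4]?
Use y[k] = Σ_i a[i]·b[k-i] at k=0. y[0] = 1×2 = 2

2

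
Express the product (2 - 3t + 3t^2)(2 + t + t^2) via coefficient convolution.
Ascending coefficients: a = [2, -3, 3], b = [2, 1, 1]. c[0] = 2×2 = 4; c[1] = 2×1 + -3×2 = -4; c[2] = 2×1 + -3×1 + 3×2 = 5; c[3] = -3×1 + 3×1 = 0; c[4] = 3×1 = 3. Result coefficients: [4, -4, 5, 0, 3] → 4 - 4t + 5t^2 + 3t^4

4 - 4t + 5t^2 + 3t^4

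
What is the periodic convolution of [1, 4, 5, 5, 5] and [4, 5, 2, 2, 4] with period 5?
Use y[k] = Σ_j u[j]·v[(k-j) mod 5]. y[0] = 1×4 + 4×4 + 5×2 + 5×2 + 5×5 = 65; y[1] = 1×5 + 4×4 + 5×4 + 5×2 + 5×2 = 61; y[2] = 1×2 + 4×5 + 5×4 + 5×4 + 5×2 = 72; y[3] = 1×2 + 4×2 + 5×5 + 5×4 + 5×4 = 75; y[4] = 1×4 + 4×2 + 5×2 + 5×5 + 5×4 = 67. Result: [65, 61, 72, 75, 67]

[65, 61, 72, 75, 67]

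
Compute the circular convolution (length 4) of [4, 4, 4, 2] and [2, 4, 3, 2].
Use y[k] = Σ_j s[j]·t[(k-j) mod 4]. y[0] = 4×2 + 4×2 + 4×3 + 2×4 = 36; y[1] = 4×4 + 4×2 + 4×2 + 2×3 = 38; y[2] = 4×3 + 4×4 + 4×2 + 2×2 = 40; y[3] = 4×2 + 4×3 + 4×4 + 2×2 = 40. Result: [36, 38, 40, 40]

[36, 38, 40, 40]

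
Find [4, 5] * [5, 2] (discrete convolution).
y[0] = 4×5 = 20; y[1] = 4×2 + 5×5 = 33; y[2] = 5×2 = 10

[20, 33, 10]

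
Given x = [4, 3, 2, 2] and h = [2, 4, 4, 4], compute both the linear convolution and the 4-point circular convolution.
Linear: y_lin[0] = 4×2 = 8; y_lin[1] = 4×4 + 3×2 = 22; y_lin[2] = 4×4 + 3×4 + 2×2 = 32; y_lin[3] = 4×4 + 3×4 + 2×4 + 2×2 = 40; y_lin[4] = 3×4 + 2×4 + 2×4 = 28; y_lin[5] = 2×4 + 2×4 = 16; y_lin[6] = 2×4 = 8 → [8, 22, 32, 40, 28, 16, 8]. Circular (length 4): y[0] = 4×2 + 3×4 + 2×4 + 2×4 = 36; y[1] = 4×4 + 3×2 + 2×4 + 2×4 = 38; y[2] = 4×4 + 3×4 + 2×2 + 2×4 = 40; y[3] = 4×4 + 3×4 + 2×4 + 2×2 = 40 → [36, 38, 40, 40]

Linear: [8, 22, 32, 40, 28, 16, 8], Circular: [36, 38, 40, 40]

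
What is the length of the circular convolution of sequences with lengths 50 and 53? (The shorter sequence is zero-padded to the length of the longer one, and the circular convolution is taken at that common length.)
Circular convolution (zero-padding the shorter input) has length max(m, n) = max(50, 53) = 53

53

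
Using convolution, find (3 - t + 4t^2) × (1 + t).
Ascending coefficients: a = [3, -1, 4], b = [1, 1]. c[0] = 3×1 = 3; c[1] = 3×1 + -1×1 = 2; c[2] = -1×1 + 4×1 = 3; c[3] = 4×1 = 4. Result coefficients: [3, 2, 3, 4] → 3 + 2t + 3t^2 + 4t^3

3 + 2t + 3t^2 + 4t^3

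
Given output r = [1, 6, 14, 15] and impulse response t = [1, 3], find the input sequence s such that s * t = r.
Deconvolve r=[1, 6, 14, 15] by t=[1, 3]. Since t[0]=1, solve forward: s[0] = r[0] / 1 = 1; s[1] = (r[1] - 1×3) / 1 = 3; s[2] = (r[2] - 3×3) / 1 = 5. So s = [1, 3, 5]. Check by forward convolution: r[0] = 1×1 = 1; r[1] = 1×3 + 3×1 = 6; r[2] = 3×3 + 5×1 = 14; r[3] = 5×3 = 15

[1, 3, 5]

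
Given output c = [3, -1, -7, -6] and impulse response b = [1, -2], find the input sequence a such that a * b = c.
Deconvolve c=[3, -1, -7, -6] by b=[1, -2]. Since b[0]=1, solve forward: a[0] = c[0] / 1 = 3; a[1] = (c[1] - 3×-2) / 1 = 5; a[2] = (c[2] - 5×-2) / 1 = 3. So a = [3, 5, 3]. Check by forward convolution: c[0] = 3×1 = 3; c[1] = 3×-2 + 5×1 = -1; c[2] = 5×-2 + 3×1 = -7; c[3] = 3×-2 = -6

[3, 5, 3]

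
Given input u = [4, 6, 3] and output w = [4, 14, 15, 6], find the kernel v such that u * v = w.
Output length 4 = len(u) + len(v) - 1 ⇒ len(v) = 2. Solve v forward using v[k] = (w[k] - Σ_{i≥1} u[i]·v[k-i]) / u[0]: v[0] = w[0] / u[0] = 4 / 4 = 1; v[1] = (w[1] - 6×1) / u[0] = (14 - 6×1) / 4 = 2. So v = [1, 2]. Forward-check [4, 6, 3] * [1, 2]: w[0] = 4×1 = 4; w[1] = 4×2 + 6×1 = 14; w[2] = 6×2 + 3×1 = 15; w[3] = 3×2 = 6 → [4, 14, 15, 6] ✓

[1, 2]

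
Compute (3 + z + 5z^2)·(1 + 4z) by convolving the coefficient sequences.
Ascending coefficients: a = [3, 1, 5], b = [1, 4]. c[0] = 3×1 = 3; c[1] = 3×4 + 1×1 = 13; c[2] = 1×4 + 5×1 = 9; c[3] = 5×4 = 20. Result coefficients: [3, 13, 9, 20] → 3 + 13z + 9z^2 + 20z^3

3 + 13z + 9z^2 + 20z^3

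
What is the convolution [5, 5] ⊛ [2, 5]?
y[0] = 5×2 = 10; y[1] = 5×5 + 5×2 = 35; y[2] = 5×5 = 25

[10, 35, 25]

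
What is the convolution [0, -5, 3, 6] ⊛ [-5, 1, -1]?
y[0] = 0×-5 = 0; y[1] = 0×1 + -5×-5 = 25; y[2] = 0×-1 + -5×1 + 3×-5 = -20; y[3] = -5×-1 + 3×1 + 6×-5 = -22; y[4] = 3×-1 + 6×1 = 3; y[5] = 6×-1 = -6

[0, 25, -20, -22, 3, -6]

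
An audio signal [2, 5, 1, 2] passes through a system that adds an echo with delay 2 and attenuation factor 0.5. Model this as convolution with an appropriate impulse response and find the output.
Direct-path + delayed-attenuated-path model → impulse response h = [1, 0, 0.5] (1 at lag 0, 0.5 at lag 2). Output y[n] = x[n] + 0.5·x[n - 2] (with x[n] = 0 outside 0..3): y[0] = 2 + 0.5×0 = 2; y[1] = 5 + 0.5×0 = 5; y[2] = 1 + 0.5×2 = 2.0; y[3] = 2 + 0.5×5 = 4.5; y[4] = 0 + 0.5×1 = 0.5; y[5] = 0 + 0.5×2 = 1.0. So y = [2, 5, 2.0, 4.5, 0.5, 1.0]

[2, 5, 2.0, 4.5, 0.5, 1.0]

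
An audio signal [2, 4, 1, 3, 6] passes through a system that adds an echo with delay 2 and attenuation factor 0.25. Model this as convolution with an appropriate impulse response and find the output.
Direct-path + delayed-attenuated-path model → impulse response h = [1, 0, 0.25] (1 at lag 0, 0.25 at lag 2). Output y[n] = x[n] + 0.25·x[n - 2] (with x[n] = 0 outside 0..4): y[0] = 2 + 0.25×0 = 2; y[1] = 4 + 0.25×0 = 4; y[2] = 1 + 0.25×2 = 1.5; y[3] = 3 + 0.25×4 = 4.0; y[4] = 6 + 0.25×1 = 6.25; y[5] = 0 + 0.25×3 = 0.75; y[6] = 0 + 0.25×6 = 1.5. So y = [2, 4, 1.5, 4.0, 6.25, 0.75, 1.5]

[2, 4, 1.5, 4.0, 6.25, 0.75, 1.5]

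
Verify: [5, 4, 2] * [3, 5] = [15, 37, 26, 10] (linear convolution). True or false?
Recompute linear convolution of [5, 4, 2] and [3, 5]: y[0] = 5×3 = 15; y[1] = 5×5 + 4×3 = 37; y[2] = 4×5 + 2×3 = 26; y[3] = 2×5 = 10 → [15, 37, 26, 10]. Given [15, 37, 26, 10] matches, so answer: Yes

Yes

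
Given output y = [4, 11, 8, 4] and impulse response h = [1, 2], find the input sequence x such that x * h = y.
Deconvolve y=[4, 11, 8, 4] by h=[1, 2]. Since h[0]=1, solve forward: x[0] = y[0] / 1 = 4; x[1] = (y[1] - 4×2) / 1 = 3; x[2] = (y[2] - 3×2) / 1 = 2. So x = [4, 3, 2]. Check by forward convolution: y[0] = 4×1 = 4; y[1] = 4×2 + 3×1 = 11; y[2] = 3×2 + 2×1 = 8; y[3] = 2×2 = 4

[4, 3, 2]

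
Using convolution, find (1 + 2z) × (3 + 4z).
Ascending coefficients: a = [1, 2], b = [3, 4]. c[0] = 1×3 = 3; c[1] = 1×4 + 2×3 = 10; c[2] = 2×4 = 8. Result coefficients: [3, 10, 8] → 3 + 10z + 8z^2

3 + 10z + 8z^2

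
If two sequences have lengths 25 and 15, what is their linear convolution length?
Linear/full convolution length: m + n - 1 = 25 + 15 - 1 = 39

39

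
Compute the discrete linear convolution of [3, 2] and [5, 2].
y[0] = 3×5 = 15; y[1] = 3×2 + 2×5 = 16; y[2] = 2×2 = 4

[15, 16, 4]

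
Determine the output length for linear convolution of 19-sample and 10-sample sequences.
Linear/full convolution length: m + n - 1 = 19 + 10 - 1 = 28

28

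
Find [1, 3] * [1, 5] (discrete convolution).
y[0] = 1×1 = 1; y[1] = 1×5 + 3×1 = 8; y[2] = 3×5 = 15

[1, 8, 15]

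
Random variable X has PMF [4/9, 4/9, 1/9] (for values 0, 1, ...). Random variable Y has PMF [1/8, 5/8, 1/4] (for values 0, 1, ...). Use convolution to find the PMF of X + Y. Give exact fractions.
P(X+Y=k) = Σ_i P(X=i)·P(Y=k-i) — a convolution of [4/9, 4/9, 1/9] and [1/8, 5/8, 1/4]. P(X+Y=0) = (4/9)×(1/8) = 1/18; P(X+Y=1) = (4/9)×(5/8) + (4/9)×(1/8) = 5/18 + 1/18 = 1/3; P(X+Y=2) = (4/9)×(1/4) + (4/9)×(5/8) + (1/9)×(1/8) = 1/9 + 5/18 + 1/72 = 29/72; P(X+Y=3) = (4/9)×(1/4) + (1/9)×(5/8) = 1/9 + 5/72 = 13/72; P(X+Y=4) = (1/9)×(1/4) = 1/36. PMF: [1/18, 1/3, 29/72, 13/72, 1/36] (sums to 1 ✓)

[1/18, 1/3, 29/72, 13/72, 1/36]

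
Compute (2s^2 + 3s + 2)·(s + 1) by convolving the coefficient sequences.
Ascending coefficients: a = [2, 3, 2], b = [1, 1]. c[0] = 2×1 = 2; c[1] = 2×1 + 3×1 = 5; c[2] = 3×1 + 2×1 = 5; c[3] = 2×1 = 2. Result coefficients: [2, 5, 5, 2] → 2s^3 + 5s^2 + 5s + 2

2s^3 + 5s^2 + 5s + 2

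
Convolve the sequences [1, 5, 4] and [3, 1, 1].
y[0] = 1×3 = 3; y[1] = 1×1 + 5×3 = 16; y[2] = 1×1 + 5×1 + 4×3 = 18; y[3] = 5×1 + 4×1 = 9; y[4] = 4×1 = 4

[3, 16, 18, 9, 4]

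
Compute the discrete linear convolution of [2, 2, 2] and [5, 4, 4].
y[0] = 2×5 = 10; y[1] = 2×4 + 2×5 = 18; y[2] = 2×4 + 2×4 + 2×5 = 26; y[3] = 2×4 + 2×4 = 16; y[4] = 2×4 = 8

[10, 18, 26, 16, 8]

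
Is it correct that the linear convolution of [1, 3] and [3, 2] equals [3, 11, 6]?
Recompute linear convolution of [1, 3] and [3, 2]: y[0] = 1×3 = 3; y[1] = 1×2 + 3×3 = 11; y[2] = 3×2 = 6 → [3, 11, 6]. Given [3, 11, 6] matches, so answer: Yes

Yes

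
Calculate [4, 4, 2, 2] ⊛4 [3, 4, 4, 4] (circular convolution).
Use y[k] = Σ_j f[j]·g[(k-j) mod 4]. y[0] = 4×3 + 4×4 + 2×4 + 2×4 = 44; y[1] = 4×4 + 4×3 + 2×4 + 2×4 = 44; y[2] = 4×4 + 4×4 + 2×3 + 2×4 = 46; y[3] = 4×4 + 4×4 + 2×4 + 2×3 = 46. Result: [44, 44, 46, 46]

[44, 44, 46, 46]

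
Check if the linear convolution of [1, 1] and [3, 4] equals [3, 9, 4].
Recompute linear convolution of [1, 1] and [3, 4]: y[0] = 1×3 = 3; y[1] = 1×4 + 1×3 = 7; y[2] = 1×4 = 4 → [3, 7, 4]. Compare to given [3, 9, 4]: they differ at index 1: given 9, correct 7, so answer: No

No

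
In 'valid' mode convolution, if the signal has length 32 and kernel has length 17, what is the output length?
'Valid' mode counts only positions where the kernel fully overlaps the signal: m - n + 1 = 32 - 17 + 1 = 16

16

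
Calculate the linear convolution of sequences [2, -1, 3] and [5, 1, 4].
y[0] = 2×5 = 10; y[1] = 2×1 + -1×5 = -3; y[2] = 2×4 + -1×1 + 3×5 = 22; y[3] = -1×4 + 3×1 = -1; y[4] = 3×4 = 12

[10, -3, 22, -1, 12]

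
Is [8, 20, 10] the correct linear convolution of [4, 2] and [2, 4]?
Recompute linear convolution of [4, 2] and [2, 4]: y[0] = 4×2 = 8; y[1] = 4×4 + 2×2 = 20; y[2] = 2×4 = 8 → [8, 20, 8]. Compare to given [8, 20, 10]: they differ at index 2: given 10, correct 8, so answer: No

No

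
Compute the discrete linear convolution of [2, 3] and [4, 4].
y[0] = 2×4 = 8; y[1] = 2×4 + 3×4 = 20; y[2] = 3×4 = 12

[8, 20, 12]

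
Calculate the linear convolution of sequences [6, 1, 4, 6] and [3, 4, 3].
y[0] = 6×3 = 18; y[1] = 6×4 + 1×3 = 27; y[2] = 6×3 + 1×4 + 4×3 = 34; y[3] = 1×3 + 4×4 + 6×3 = 37; y[4] = 4×3 + 6×4 = 36; y[5] = 6×3 = 18

[18, 27, 34, 37, 36, 18]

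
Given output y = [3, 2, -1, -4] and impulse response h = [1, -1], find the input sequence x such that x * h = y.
Deconvolve y=[3, 2, -1, -4] by h=[1, -1]. Since h[0]=1, solve forward: x[0] = y[0] / 1 = 3; x[1] = (y[1] - 3×-1) / 1 = 5; x[2] = (y[2] - 5×-1) / 1 = 4. So x = [3, 5, 4]. Check by forward convolution: y[0] = 3×1 = 3; y[1] = 3×-1 + 5×1 = 2; y[2] = 5×-1 + 4×1 = -1; y[3] = 4×-1 = -4

[3, 5, 4]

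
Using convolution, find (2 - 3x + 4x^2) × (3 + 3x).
Ascending coefficients: a = [2, -3, 4], b = [3, 3]. c[0] = 2×3 = 6; c[1] = 2×3 + -3×3 = -3; c[2] = -3×3 + 4×3 = 3; c[3] = 4×3 = 12. Result coefficients: [6, -3, 3, 12] → 6 - 3x + 3x^2 + 12x^3

6 - 3x + 3x^2 + 12x^3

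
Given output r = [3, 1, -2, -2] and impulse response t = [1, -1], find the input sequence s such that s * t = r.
Deconvolve r=[3, 1, -2, -2] by t=[1, -1]. Since t[0]=1, solve forward: s[0] = r[0] / 1 = 3; s[1] = (r[1] - 3×-1) / 1 = 4; s[2] = (r[2] - 4×-1) / 1 = 2. So s = [3, 4, 2]. Check by forward convolution: r[0] = 3×1 = 3; r[1] = 3×-1 + 4×1 = 1; r[2] = 4×-1 + 2×1 = -2; r[3] = 2×-1 = -2

[3, 4, 2]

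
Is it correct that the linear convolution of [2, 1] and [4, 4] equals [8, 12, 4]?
Recompute linear convolution of [2, 1] and [4, 4]: y[0] = 2×4 = 8; y[1] = 2×4 + 1×4 = 12; y[2] = 1×4 = 4 → [8, 12, 4]. Given [8, 12, 4] matches, so answer: Yes

Yes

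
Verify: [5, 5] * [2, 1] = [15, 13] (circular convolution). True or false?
Recompute circular convolution of [5, 5] and [2, 1]: y[0] = 5×2 + 5×1 = 15; y[1] = 5×1 + 5×2 = 15 → [15, 15]. Compare to given [15, 13]: they differ at index 1: given 13, correct 15, so answer: No

No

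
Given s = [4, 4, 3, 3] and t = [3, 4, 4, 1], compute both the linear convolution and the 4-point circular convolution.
Linear: y_lin[0] = 4×3 = 12; y_lin[1] = 4×4 + 4×3 = 28; y_lin[2] = 4×4 + 4×4 + 3×3 = 41; y_lin[3] = 4×1 + 4×4 + 3×4 + 3×3 = 41; y_lin[4] = 4×1 + 3×4 + 3×4 = 28; y_lin[5] = 3×1 + 3×4 = 15; y_lin[6] = 3×1 = 3 → [12, 28, 41, 41, 28, 15, 3]. Circular (length 4): y[0] = 4×3 + 4×1 + 3×4 + 3×4 = 40; y[1] = 4×4 + 4×3 + 3×1 + 3×4 = 43; y[2] = 4×4 + 4×4 + 3×3 + 3×1 = 44; y[3] = 4×1 + 4×4 + 3×4 + 3×3 = 41 → [40, 43, 44, 41]

Linear: [12, 28, 41, 41, 28, 15, 3], Circular: [40, 43, 44, 41]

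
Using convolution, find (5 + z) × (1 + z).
Ascending coefficients: a = [5, 1], b = [1, 1]. c[0] = 5×1 = 5; c[1] = 5×1 + 1×1 = 6; c[2] = 1×1 = 1. Result coefficients: [5, 6, 1] → 5 + 6z + z^2

5 + 6z + z^2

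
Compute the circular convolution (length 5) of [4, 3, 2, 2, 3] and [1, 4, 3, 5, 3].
Use y[k] = Σ_j s[j]·t[(k-j) mod 5]. y[0] = 4×1 + 3×3 + 2×5 + 2×3 + 3×4 = 41; y[1] = 4×4 + 3×1 + 2×3 + 2×5 + 3×3 = 44; y[2] = 4×3 + 3×4 + 2×1 + 2×3 + 3×5 = 47; y[3] = 4×5 + 3×3 + 2×4 + 2×1 + 3×3 = 48; y[4] = 4×3 + 3×5 + 2×3 + 2×4 + 3×1 = 44. Result: [41, 44, 47, 48, 44]

[41, 44, 47, 48, 44]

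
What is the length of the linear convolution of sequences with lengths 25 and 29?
Linear/full convolution length: m + n - 1 = 25 + 29 - 1 = 53

53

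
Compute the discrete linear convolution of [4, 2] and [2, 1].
y[0] = 4×2 = 8; y[1] = 4×1 + 2×2 = 8; y[2] = 2×1 = 2

[8, 8, 2]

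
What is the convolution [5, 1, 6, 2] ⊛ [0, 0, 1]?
y[0] = 5×0 = 0; y[1] = 5×0 + 1×0 = 0; y[2] = 5×1 + 1×0 + 6×0 = 5; y[3] = 1×1 + 6×0 + 2×0 = 1; y[4] = 6×1 + 2×0 = 6; y[5] = 2×1 = 2

[0, 0, 5, 1, 6, 2]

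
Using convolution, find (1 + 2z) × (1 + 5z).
Ascending coefficients: a = [1, 2], b = [1, 5]. c[0] = 1×1 = 1; c[1] = 1×5 + 2×1 = 7; c[2] = 2×5 = 10. Result coefficients: [1, 7, 10] → 1 + 7z + 10z^2

1 + 7z + 10z^2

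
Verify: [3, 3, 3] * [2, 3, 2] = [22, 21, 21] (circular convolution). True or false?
Recompute circular convolution of [3, 3, 3] and [2, 3, 2]: y[0] = 3×2 + 3×2 + 3×3 = 21; y[1] = 3×3 + 3×2 + 3×2 = 21; y[2] = 3×2 + 3×3 + 3×2 = 21 → [21, 21, 21]. Compare to given [22, 21, 21]: they differ at index 0: given 22, correct 21, so answer: No

No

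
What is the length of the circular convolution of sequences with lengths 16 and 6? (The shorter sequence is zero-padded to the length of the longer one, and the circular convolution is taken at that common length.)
Circular convolution (zero-padding the shorter input) has length max(m, n) = max(16, 6) = 16

16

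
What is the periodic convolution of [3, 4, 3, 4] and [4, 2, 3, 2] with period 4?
Use y[k] = Σ_j f[j]·g[(k-j) mod 4]. y[0] = 3×4 + 4×2 + 3×3 + 4×2 = 37; y[1] = 3×2 + 4×4 + 3×2 + 4×3 = 40; y[2] = 3×3 + 4×2 + 3×4 + 4×2 = 37; y[3] = 3×2 + 4×3 + 3×2 + 4×4 = 40. Result: [37, 40, 37, 40]

[37, 40, 37, 40]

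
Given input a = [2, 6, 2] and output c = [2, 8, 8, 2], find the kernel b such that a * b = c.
Output length 4 = len(a) + len(b) - 1 ⇒ len(b) = 2. Solve b forward using b[k] = (c[k] - Σ_{i≥1} a[i]·b[k-i]) / a[0]: b[0] = c[0] / a[0] = 2 / 2 = 1; b[1] = (c[1] - 6×1) / a[0] = (8 - 6×1) / 2 = 1. So b = [1, 1]. Forward-check [2, 6, 2] * [1, 1]: c[0] = 2×1 = 2; c[1] = 2×1 + 6×1 = 8; c[2] = 6×1 + 2×1 = 8; c[3] = 2×1 = 2 → [2, 8, 8, 2] ✓

[1, 1]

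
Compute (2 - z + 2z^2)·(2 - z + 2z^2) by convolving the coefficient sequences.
Ascending coefficients: a = [2, -1, 2], b = [2, -1, 2]. c[0] = 2×2 = 4; c[1] = 2×-1 + -1×2 = -4; c[2] = 2×2 + -1×-1 + 2×2 = 9; c[3] = -1×2 + 2×-1 = -4; c[4] = 2×2 = 4. Result coefficients: [4, -4, 9, -4, 4] → 4 - 4z + 9z^2 - 4z^3 + 4z^4

4 - 4z + 9z^2 - 4z^3 + 4z^4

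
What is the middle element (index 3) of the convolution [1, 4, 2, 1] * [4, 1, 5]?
Use y[k] = Σ_i a[i]·b[k-i] at k=3. y[3] = 4×5 + 2×1 + 1×4 = 26

26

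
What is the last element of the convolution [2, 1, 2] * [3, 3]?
Use y[k] = Σ_i a[i]·b[k-i] at k=3. y[3] = 2×3 = 6

6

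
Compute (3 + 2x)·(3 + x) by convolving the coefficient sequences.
Ascending coefficients: a = [3, 2], b = [3, 1]. c[0] = 3×3 = 9; c[1] = 3×1 + 2×3 = 9; c[2] = 2×1 = 2. Result coefficients: [9, 9, 2] → 9 + 9x + 2x^2

9 + 9x + 2x^2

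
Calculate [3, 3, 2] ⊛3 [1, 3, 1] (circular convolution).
Use y[k] = Σ_j s[j]·t[(k-j) mod 3]. y[0] = 3×1 + 3×1 + 2×3 = 12; y[1] = 3×3 + 3×1 + 2×1 = 14; y[2] = 3×1 + 3×3 + 2×1 = 14. Result: [12, 14, 14]

[12, 14, 14]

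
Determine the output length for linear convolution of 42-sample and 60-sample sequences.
Linear/full convolution length: m + n - 1 = 42 + 60 - 1 = 101

101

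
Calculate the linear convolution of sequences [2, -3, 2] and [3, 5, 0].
y[0] = 2×3 = 6; y[1] = 2×5 + -3×3 = 1; y[2] = 2×0 + -3×5 + 2×3 = -9; y[3] = -3×0 + 2×5 = 10; y[4] = 2×0 = 0

[6, 1, -9, 10, 0]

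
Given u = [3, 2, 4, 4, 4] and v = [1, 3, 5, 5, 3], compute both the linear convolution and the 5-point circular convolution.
Linear: y_lin[0] = 3×1 = 3; y_lin[1] = 3×3 + 2×1 = 11; y_lin[2] = 3×5 + 2×3 + 4×1 = 25; y_lin[3] = 3×5 + 2×5 + 4×3 + 4×1 = 41; y_lin[4] = 3×3 + 2×5 + 4×5 + 4×3 + 4×1 = 55; y_lin[5] = 2×3 + 4×5 + 4×5 + 4×3 = 58; y_lin[6] = 4×3 + 4×5 + 4×5 = 52; y_lin[7] = 4×3 + 4×5 = 32; y_lin[8] = 4×3 = 12 → [3, 11, 25, 41, 55, 58, 52, 32, 12]. Circular (length 5): y[0] = 3×1 + 2×3 + 4×5 + 4×5 + 4×3 = 61; y[1] = 3×3 + 2×1 + 4×3 + 4×5 + 4×5 = 63; y[2] = 3×5 + 2×3 + 4×1 + 4×3 + 4×5 = 57; y[3] = 3×5 + 2×5 + 4×3 + 4×1 + 4×3 = 53; y[4] = 3×3 + 2×5 + 4×5 + 4×3 + 4×1 = 55 → [61, 63, 57, 53, 55]

Linear: [3, 11, 25, 41, 55, 58, 52, 32, 12], Circular: [61, 63, 57, 53, 55]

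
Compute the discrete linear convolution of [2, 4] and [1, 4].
y[0] = 2×1 = 2; y[1] = 2×4 + 4×1 = 12; y[2] = 4×4 = 16

[2, 12, 16]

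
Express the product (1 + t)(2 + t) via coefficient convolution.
Ascending coefficients: a = [1, 1], b = [2, 1]. c[0] = 1×2 = 2; c[1] = 1×1 + 1×2 = 3; c[2] = 1×1 = 1. Result coefficients: [2, 3, 1] → 2 + 3t + t^2

2 + 3t + t^2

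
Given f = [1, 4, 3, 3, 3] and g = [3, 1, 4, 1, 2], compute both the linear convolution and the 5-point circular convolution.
Linear: y_lin[0] = 1×3 = 3; y_lin[1] = 1×1 + 4×3 = 13; y_lin[2] = 1×4 + 4×1 + 3×3 = 17; y_lin[3] = 1×1 + 4×4 + 3×1 + 3×3 = 29; y_lin[4] = 1×2 + 4×1 + 3×4 + 3×1 + 3×3 = 30; y_lin[5] = 4×2 + 3×1 + 3×4 + 3×1 = 26; y_lin[6] = 3×2 + 3×1 + 3×4 = 21; y_lin[7] = 3×2 + 3×1 = 9; y_lin[8] = 3×2 = 6 → [3, 13, 17, 29, 30, 26, 21, 9, 6]. Circular (length 5): y[0] = 1×3 + 4×2 + 3×1 + 3×4 + 3×1 = 29; y[1] = 1×1 + 4×3 + 3×2 + 3×1 + 3×4 = 34; y[2] = 1×4 + 4×1 + 3×3 + 3×2 + 3×1 = 26; y[3] = 1×1 + 4×4 + 3×1 + 3×3 + 3×2 = 35; y[4] = 1×2 + 4×1 + 3×4 + 3×1 + 3×3 = 30 → [29, 34, 26, 35, 30]

Linear: [3, 13, 17, 29, 30, 26, 21, 9, 6], Circular: [29, 34, 26, 35, 30]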